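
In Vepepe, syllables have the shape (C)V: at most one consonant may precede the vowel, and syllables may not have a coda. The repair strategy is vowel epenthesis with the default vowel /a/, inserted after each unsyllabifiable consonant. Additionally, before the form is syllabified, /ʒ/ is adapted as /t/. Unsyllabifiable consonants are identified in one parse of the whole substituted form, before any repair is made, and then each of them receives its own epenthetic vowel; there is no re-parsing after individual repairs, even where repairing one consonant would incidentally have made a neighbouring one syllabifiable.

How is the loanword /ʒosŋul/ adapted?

Substitution: /ʒ/ → /t/, giving /tosŋul/.
The consonants /s/, /l/ cannot be parsed into a legal (C)V syllable (no codas are permitted; onsets are limited to one consonant).
Epenthesis after each stranded consonant: /s/ → /sa/, /l/ → /la/.

tosaŋula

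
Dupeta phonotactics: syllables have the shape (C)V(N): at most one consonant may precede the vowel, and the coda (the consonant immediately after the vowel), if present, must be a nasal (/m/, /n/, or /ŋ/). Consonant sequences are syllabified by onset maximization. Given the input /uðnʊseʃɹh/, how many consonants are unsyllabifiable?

Under (C)V(N), the unsyllabifiable consonants are /ð/, /ʃ/, /ɹ/, /h/ (only a nasal (/m/, /n/, or /ŋ/) is licensed in coda position; onsets are limited to one consonant).

4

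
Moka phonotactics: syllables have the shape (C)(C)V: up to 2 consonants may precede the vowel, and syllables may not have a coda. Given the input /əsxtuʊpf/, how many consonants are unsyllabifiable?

Under (C)(C)V, the unsyllabifiable consonants are /s/, /p/, /f/ (no codas are permitted; onsets may contain at most 2 consonants).

3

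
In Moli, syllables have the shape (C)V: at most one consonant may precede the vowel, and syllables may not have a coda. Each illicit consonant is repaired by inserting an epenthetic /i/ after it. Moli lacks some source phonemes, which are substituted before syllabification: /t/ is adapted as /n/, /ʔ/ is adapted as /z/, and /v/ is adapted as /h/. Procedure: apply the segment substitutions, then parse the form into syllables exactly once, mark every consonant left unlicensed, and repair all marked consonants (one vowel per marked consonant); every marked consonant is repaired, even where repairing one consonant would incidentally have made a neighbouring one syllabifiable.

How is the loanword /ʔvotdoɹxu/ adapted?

Substitution: /ʔ/ → /z/, /v/ → /h/, /t/ → /n/, giving /zhondoɹxu/.
Syllabifying with onset maximization leaves /z/, /n/, /ɹ/ stranded (no codas are permitted; onsets are limited to one consonant).
Epenthesis after each stranded consonant: /z/ → /zi/, /n/ → /ni/, /ɹ/ → /ɹi/.

zihonidoɹixu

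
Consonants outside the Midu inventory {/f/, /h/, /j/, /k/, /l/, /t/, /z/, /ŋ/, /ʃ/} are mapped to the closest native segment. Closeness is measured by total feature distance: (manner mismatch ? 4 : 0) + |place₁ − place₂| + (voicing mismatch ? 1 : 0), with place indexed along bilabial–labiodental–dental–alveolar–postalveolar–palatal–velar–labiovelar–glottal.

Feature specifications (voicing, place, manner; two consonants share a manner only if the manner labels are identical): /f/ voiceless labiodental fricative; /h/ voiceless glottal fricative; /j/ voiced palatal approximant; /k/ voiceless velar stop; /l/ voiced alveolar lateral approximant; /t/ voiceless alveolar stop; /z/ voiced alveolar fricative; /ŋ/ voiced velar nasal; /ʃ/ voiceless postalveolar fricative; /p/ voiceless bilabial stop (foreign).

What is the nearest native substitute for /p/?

t

/t/ is closest: same manner (stop), place distance 3 (bilabial→alveolar), same voicing; total 3. Next closest is /f/ at distance 5.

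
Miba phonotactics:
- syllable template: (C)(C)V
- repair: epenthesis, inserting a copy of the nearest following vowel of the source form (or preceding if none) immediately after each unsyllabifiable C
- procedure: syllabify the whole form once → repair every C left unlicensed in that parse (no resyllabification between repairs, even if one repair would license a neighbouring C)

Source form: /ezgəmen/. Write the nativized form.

ezgəmene

Under (C)(C)V, the unsyllabifiable consonants are /n/ (no codas are permitted; onsets may contain at most 2 consonants).
Inserting the epenthetic vowel yields /n/ → /ne/.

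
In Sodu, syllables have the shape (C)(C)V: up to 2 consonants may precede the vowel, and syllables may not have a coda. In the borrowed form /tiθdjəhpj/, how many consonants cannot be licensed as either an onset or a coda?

Syllabifying with onset maximization leaves /θ/, /h/, /p/, /j/ stranded (no codas are permitted; onsets may contain at most 2 consonants).

4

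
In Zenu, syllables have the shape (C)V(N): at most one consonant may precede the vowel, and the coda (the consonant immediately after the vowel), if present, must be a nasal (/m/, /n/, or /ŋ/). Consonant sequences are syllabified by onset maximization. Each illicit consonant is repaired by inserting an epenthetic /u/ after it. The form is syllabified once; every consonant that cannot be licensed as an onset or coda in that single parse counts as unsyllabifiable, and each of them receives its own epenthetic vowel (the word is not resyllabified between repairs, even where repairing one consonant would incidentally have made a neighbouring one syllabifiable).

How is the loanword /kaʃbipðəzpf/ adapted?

The consonants /ʃ/, /p/, /z/, /p/, /f/ cannot be parsed into a legal (C)V(N) syllable (only a nasal (/m/, /n/, or /ŋ/) is licensed in coda position; onsets are limited to one consonant).
Epenthesis after each stranded consonant: /ʃ/ → /ʃu/, /p/ → /pu/, /z/ → /zu/, /p/ → /pu/, /f/ → /fu/.

kaʃubipuðəzupufu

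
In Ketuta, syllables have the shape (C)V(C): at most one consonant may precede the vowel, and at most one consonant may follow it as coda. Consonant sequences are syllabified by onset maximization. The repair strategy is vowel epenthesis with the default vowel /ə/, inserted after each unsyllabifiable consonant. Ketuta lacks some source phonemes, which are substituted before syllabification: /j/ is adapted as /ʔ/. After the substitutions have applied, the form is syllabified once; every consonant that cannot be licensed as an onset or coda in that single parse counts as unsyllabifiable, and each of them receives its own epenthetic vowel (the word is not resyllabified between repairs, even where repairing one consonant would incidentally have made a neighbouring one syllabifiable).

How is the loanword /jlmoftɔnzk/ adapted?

Substitution: /j/ → /ʔ/, giving /ʔlmoftɔnzk/.
Under (C)V(C), the unsyllabifiable consonants are /ʔ/, /l/, /z/, /k/ (at most one coda consonant is licensed; onsets are limited to one consonant).
Inserting the epenthetic vowel yields /ʔ/ → /ʔə/, /l/ → /lə/, /z/ → /zə/, /k/ → /kə/.

ʔələmoftɔnzəkə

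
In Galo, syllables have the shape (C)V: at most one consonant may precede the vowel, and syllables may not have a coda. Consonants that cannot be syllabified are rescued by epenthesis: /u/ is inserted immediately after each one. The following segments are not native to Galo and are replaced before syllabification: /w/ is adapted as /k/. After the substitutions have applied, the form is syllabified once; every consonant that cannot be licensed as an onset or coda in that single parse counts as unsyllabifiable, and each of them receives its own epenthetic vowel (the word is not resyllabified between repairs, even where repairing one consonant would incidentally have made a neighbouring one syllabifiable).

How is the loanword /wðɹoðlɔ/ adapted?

Substitution: /w/ → /k/, giving /kðɹoðlɔ/.
Under (C)V, the unsyllabifiable consonants are /k/, /ð/, /ð/ (no codas are permitted; onsets are limited to one consonant).
Inserting the epenthetic vowel yields /k/ → /ku/, /ð/ → /ðu/, /ð/ → /ðu/.

kuðuɹoðulɔ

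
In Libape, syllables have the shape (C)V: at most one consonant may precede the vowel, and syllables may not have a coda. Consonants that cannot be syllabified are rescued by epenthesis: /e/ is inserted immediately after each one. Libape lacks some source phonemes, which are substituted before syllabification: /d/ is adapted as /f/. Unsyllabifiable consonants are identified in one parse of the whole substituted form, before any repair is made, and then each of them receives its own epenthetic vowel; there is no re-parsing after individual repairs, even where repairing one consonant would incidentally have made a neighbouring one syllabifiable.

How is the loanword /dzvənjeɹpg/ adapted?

Substitution: /d/ → /f/, giving /fzvənjeɹpg/.
Syllabifying with onset maximization leaves /f/, /z/, /n/, /ɹ/, /p/, /g/ stranded (no codas are permitted; onsets are limited to one consonant).
Each unlicensed consonant becomes the onset of a new syllable: /f/ → /fe/, /z/ → /ze/, /n/ → /ne/, /ɹ/ → /ɹe/, /p/ → /pe/, /g/ → /ge/.

fezevənejeɹepege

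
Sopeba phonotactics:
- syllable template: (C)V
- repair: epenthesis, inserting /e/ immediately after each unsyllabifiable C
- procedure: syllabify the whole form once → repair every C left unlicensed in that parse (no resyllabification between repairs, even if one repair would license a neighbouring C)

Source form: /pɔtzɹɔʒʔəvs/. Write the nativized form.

pɔtezeɹɔʒeʔəvese

Syllabifying with onset maximization leaves /t/, /z/, /ʒ/, /v/, /s/ stranded (no codas are permitted; onsets are limited to one consonant).
Each unlicensed consonant becomes the onset of a new syllable: /t/ → /te/, /z/ → /ze/, /ʒ/ → /ʒe/, /v/ → /ve/, /s/ → /se/.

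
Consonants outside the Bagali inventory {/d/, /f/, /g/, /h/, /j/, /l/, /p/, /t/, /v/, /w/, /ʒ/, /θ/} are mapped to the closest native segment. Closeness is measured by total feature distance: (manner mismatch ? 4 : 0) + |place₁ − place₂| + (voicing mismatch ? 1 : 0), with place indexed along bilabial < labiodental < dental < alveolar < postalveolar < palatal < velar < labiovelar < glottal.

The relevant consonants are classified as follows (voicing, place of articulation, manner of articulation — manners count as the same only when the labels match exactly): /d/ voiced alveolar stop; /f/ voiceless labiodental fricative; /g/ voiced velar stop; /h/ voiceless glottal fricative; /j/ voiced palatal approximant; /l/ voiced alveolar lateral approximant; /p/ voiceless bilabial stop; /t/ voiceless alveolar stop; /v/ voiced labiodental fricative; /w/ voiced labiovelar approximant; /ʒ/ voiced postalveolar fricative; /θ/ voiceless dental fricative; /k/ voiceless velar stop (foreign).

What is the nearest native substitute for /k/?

g

/g/ is closest: same manner (stop), place distance 0 (velar→velar), voicing differs (+1); total 1. Next closest is /t/ at distance 3.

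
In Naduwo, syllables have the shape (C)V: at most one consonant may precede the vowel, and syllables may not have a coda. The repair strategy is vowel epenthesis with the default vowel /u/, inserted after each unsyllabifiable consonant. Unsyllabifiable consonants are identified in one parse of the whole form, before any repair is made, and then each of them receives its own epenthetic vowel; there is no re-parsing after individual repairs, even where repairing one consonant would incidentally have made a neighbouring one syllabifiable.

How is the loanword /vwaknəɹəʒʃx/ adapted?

vuwakunəɹəʒuʃuxu

Under (C)V, the unsyllabifiable consonants are /v/, /k/, /ʒ/, /ʃ/, /x/ (no codas are permitted; onsets are limited to one consonant).
Epenthesis after each stranded consonant: /v/ → /vu/, /k/ → /ku/, /ʒ/ → /ʒu/, /ʃ/ → /ʃu/, /x/ → /xu/.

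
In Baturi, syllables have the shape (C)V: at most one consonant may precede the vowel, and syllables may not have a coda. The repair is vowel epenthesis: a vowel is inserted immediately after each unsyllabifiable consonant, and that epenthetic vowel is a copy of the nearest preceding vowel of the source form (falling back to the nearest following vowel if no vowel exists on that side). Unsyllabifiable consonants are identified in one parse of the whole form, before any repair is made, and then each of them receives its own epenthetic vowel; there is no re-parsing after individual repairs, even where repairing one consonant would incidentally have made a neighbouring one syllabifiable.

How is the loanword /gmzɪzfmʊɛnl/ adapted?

gɪmɪzɪzɪfɪmʊɛnɛlɛ

Under (C)V, the unsyllabifiable consonants are /g/, /m/, /z/, /f/, /n/, /l/ (no codas are permitted; onsets are limited to one consonant).
Each unlicensed consonant becomes the onset of a new syllable: /g/ → /gɪ/, /m/ → /mɪ/, /z/ → /zɪ/, /f/ → /fɪ/, /n/ → /nɛ/, /l/ → /lɛ/.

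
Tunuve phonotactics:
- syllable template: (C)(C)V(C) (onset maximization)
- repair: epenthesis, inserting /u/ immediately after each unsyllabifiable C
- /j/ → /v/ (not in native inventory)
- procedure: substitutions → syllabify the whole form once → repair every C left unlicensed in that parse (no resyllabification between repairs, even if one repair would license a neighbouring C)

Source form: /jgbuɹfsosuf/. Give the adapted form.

Substitution: /j/ → /v/, giving /vgbuɹfsosuf/.
The consonants /v/ cannot be parsed into a legal (C)(C)V(C) syllable (at most one coda consonant is licensed; onsets may contain at most 2 consonants).
Epenthesis after each stranded consonant: /v/ → /vu/.

vugbuɹfsosuf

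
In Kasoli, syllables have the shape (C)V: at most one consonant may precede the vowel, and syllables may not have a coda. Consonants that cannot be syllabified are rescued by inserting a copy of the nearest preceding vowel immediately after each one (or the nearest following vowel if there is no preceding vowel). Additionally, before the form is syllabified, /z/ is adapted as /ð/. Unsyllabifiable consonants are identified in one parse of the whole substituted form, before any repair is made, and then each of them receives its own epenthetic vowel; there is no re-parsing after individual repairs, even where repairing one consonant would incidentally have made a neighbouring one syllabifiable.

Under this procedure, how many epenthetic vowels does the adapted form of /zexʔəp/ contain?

After substitution the input is /ðexʔəp/.
The unsyllabifiable consonants are /x/, /p/; each receives one epenthetic vowel.

2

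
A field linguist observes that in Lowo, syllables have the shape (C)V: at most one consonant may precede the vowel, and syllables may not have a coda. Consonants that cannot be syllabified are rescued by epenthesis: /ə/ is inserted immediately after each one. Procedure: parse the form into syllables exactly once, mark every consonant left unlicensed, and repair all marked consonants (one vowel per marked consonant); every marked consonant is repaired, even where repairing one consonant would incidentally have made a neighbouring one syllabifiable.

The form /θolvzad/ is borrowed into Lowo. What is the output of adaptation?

Syllabifying with onset maximization leaves /l/, /v/, /d/ stranded (no codas are permitted; onsets are limited to one consonant).
Inserting the epenthetic vowel yields /l/ → /lə/, /v/ → /və/, /d/ → /də/.

θoləvəzadə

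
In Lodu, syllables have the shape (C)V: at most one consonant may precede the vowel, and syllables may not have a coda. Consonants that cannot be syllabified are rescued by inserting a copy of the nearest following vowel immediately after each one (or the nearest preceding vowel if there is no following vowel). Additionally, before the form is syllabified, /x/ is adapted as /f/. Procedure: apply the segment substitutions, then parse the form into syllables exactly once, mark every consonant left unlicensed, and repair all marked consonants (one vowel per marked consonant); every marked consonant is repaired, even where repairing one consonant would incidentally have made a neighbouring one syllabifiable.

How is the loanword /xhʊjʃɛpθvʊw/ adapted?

Substitution: /x/ → /f/, giving /fhʊjʃɛpθvʊw/.
The consonants /f/, /j/, /p/, /θ/, /w/ cannot be parsed into a legal (C)V syllable (no codas are permitted; onsets are limited to one consonant).
Epenthesis after each stranded consonant: /f/ → /fʊ/, /j/ → /jɛ/, /p/ → /pʊ/, /θ/ → /θʊ/, /w/ → /wʊ/.

fʊhʊjɛʃɛpʊθʊvʊwʊ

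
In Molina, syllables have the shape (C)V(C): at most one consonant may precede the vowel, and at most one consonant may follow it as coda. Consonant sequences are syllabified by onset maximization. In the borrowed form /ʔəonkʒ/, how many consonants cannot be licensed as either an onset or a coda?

The consonants /k/, /ʒ/ cannot be parsed into a legal (C)V(C) syllable (at most one coda consonant is licensed; onsets are limited to one consonant).

2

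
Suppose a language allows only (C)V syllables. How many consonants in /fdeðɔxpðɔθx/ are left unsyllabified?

5

Under (C)V, the unsyllabifiable consonants are /f/, /x/, /p/, /θ/, /x/ (no codas are permitted; onsets are limited to one consonant).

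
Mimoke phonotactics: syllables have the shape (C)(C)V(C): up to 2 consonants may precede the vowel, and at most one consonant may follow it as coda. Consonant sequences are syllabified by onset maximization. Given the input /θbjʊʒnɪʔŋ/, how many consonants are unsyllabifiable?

Syllabifying with onset maximization leaves /θ/, /ŋ/ stranded (at most one coda consonant is licensed; onsets may contain at most 2 consonants).

2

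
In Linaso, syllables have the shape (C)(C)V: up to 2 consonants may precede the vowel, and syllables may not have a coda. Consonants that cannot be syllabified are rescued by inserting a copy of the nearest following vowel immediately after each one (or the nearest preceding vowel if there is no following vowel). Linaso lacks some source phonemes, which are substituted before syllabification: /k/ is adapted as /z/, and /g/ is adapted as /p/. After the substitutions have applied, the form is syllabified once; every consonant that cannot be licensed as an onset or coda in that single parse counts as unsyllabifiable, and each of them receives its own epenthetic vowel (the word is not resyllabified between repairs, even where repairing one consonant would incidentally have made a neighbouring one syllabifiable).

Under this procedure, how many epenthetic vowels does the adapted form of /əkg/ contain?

After substitution the input is /əzp/.
The unsyllabifiable consonants are /z/, /p/; each receives one epenthetic vowel.

2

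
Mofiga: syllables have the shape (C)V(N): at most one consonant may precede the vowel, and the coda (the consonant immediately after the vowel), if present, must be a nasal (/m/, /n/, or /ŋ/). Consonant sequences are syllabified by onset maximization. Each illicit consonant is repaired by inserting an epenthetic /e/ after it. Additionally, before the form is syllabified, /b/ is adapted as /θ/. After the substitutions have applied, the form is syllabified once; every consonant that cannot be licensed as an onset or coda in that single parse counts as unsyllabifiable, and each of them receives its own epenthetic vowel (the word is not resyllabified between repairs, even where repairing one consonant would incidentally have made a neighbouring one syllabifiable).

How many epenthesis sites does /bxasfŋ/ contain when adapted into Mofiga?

4

After substitution the input is /θxasfŋ/.
The unsyllabifiable consonants are /θ/, /s/, /f/, /ŋ/; each receives one epenthetic vowel.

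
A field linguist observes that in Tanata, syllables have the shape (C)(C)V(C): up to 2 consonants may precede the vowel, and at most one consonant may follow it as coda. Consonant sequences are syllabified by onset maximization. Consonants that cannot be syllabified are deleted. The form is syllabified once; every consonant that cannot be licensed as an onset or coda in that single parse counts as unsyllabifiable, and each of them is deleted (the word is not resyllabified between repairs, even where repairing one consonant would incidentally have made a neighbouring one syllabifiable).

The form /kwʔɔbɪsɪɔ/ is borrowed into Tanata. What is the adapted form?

The consonants /k/ cannot be parsed into a legal (C)(C)V(C) syllable (at most one coda consonant is licensed; onsets may contain at most 2 consonants).
Deleting the stranded consonants removes /k/.

wʔɔbɪsɪɔ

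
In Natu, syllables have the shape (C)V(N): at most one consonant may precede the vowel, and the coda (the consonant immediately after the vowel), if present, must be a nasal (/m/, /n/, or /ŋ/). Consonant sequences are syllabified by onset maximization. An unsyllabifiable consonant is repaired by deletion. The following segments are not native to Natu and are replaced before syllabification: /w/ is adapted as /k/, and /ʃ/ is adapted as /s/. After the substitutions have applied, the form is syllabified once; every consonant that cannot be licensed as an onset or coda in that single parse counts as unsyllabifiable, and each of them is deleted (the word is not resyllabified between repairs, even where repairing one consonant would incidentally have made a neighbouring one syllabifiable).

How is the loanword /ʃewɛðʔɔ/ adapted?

sekɛʔɔ

Substitution: /ʃ/ → /s/, /w/ → /k/, giving /sekɛðʔɔ/.
Under (C)V(N), the unsyllabifiable consonants are /ð/ (only a nasal (/m/, /n/, or /ŋ/) is licensed in coda position; onsets are limited to one consonant).
Each unlicensed consonant is deleted: /ð/.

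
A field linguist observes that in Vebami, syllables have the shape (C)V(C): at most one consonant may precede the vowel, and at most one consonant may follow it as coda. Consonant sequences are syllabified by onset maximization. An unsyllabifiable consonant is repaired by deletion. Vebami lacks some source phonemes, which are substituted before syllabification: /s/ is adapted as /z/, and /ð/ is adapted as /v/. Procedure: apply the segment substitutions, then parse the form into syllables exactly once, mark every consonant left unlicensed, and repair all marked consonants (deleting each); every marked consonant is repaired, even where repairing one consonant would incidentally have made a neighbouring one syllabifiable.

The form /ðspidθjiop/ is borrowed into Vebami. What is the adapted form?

Substitution: /ð/ → /v/, /s/ → /z/, giving /vzpidθjiop/.
The consonants /v/, /z/, /θ/ cannot be parsed into a legal (C)V(C) syllable (at most one coda consonant is licensed; onsets are limited to one consonant).
Deletion applies to /v/, /z/, /θ/.

pidjiop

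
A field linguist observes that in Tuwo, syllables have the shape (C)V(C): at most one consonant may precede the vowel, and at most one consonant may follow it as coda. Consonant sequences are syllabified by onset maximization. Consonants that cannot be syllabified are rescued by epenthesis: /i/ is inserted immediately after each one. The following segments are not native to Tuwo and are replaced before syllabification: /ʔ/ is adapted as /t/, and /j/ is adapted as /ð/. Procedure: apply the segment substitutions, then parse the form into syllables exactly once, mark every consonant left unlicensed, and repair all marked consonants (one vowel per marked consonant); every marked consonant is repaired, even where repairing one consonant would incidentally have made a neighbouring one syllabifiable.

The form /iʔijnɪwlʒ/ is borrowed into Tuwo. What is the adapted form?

itiðnɪwliʒi

Substitution: /ʔ/ → /t/, /j/ → /ð/, giving /itiðnɪwlʒ/.
The consonants /l/, /ʒ/ cannot be parsed into a legal (C)V(C) syllable (at most one coda consonant is licensed; onsets are limited to one consonant).
Epenthesis after each stranded consonant: /l/ → /li/, /ʒ/ → /ʒi/.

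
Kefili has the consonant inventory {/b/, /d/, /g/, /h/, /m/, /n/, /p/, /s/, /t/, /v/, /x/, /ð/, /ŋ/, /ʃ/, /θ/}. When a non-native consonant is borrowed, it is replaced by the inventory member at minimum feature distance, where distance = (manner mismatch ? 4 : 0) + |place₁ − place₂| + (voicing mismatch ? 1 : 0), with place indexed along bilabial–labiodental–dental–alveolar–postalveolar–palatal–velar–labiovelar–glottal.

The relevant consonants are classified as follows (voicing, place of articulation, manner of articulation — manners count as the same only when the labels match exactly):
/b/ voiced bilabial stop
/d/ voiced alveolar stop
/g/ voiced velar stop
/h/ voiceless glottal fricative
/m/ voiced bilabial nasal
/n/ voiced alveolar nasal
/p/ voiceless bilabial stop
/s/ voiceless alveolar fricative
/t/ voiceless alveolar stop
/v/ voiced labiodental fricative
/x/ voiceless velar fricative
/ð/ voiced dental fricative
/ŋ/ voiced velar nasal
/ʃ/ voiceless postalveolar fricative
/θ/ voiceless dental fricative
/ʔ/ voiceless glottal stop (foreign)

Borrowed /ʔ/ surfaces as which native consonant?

g

/g/ is closest: same manner (stop), place distance 2 (glottal→velar), voicing differs (+1); total 3. Next closest is /h/ at distance 4.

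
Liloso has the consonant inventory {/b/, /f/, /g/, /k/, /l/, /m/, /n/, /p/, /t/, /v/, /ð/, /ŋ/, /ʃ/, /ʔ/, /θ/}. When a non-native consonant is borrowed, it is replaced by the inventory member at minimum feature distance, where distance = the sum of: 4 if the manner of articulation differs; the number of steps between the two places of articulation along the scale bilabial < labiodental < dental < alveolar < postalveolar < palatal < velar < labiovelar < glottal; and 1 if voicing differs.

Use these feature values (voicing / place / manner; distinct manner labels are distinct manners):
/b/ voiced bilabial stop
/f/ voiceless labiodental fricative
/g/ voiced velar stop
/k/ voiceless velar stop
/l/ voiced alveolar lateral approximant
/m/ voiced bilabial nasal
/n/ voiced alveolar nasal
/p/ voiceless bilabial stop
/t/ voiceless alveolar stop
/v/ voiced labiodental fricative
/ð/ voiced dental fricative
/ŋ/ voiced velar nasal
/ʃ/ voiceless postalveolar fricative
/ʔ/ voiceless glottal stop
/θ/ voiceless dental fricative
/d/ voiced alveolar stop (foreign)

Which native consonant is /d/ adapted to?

t

/t/ is closest: same manner (stop), place distance 0 (alveolar→alveolar), voicing differs (+1); total 1. Next closest is /b/ at distance 3.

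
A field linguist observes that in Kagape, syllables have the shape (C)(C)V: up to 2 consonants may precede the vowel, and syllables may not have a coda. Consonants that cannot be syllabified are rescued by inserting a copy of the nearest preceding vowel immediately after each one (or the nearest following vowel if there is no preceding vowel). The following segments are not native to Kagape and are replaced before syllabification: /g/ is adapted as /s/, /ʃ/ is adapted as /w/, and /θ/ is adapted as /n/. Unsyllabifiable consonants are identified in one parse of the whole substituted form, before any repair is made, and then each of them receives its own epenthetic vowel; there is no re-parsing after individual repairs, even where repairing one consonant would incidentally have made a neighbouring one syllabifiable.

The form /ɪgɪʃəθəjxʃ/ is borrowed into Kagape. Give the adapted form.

Substitution: /g/ → /s/, /ʃ/ → /w/, /θ/ → /n/, giving /ɪsɪwənəjxw/.
Under (C)(C)V, the unsyllabifiable consonants are /j/, /x/, /w/ (no codas are permitted; onsets may contain at most 2 consonants).
Each unlicensed consonant becomes the onset of a new syllable: /j/ → /jə/, /x/ → /xə/, /w/ → /wə/.

ɪsɪwənəjəxəwə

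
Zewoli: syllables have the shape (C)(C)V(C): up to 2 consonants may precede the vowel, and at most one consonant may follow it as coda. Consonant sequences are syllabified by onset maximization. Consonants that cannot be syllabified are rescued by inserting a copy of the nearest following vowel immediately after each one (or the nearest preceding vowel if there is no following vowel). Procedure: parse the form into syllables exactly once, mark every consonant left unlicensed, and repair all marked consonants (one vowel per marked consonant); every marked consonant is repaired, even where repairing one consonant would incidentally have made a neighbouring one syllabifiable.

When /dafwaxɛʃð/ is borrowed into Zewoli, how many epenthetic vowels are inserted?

The unsyllabifiable consonants are /ð/; each receives one epenthetic vowel.

1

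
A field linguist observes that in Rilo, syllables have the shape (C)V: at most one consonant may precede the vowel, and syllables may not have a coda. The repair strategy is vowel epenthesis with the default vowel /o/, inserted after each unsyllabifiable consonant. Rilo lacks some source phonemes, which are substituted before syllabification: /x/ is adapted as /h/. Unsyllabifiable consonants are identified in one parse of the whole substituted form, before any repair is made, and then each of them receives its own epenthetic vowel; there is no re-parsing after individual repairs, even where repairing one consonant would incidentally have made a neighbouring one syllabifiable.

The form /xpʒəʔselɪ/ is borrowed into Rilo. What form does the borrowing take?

Substitution: /x/ → /h/, giving /hpʒəʔselɪ/.
Under (C)V, the unsyllabifiable consonants are /h/, /p/, /ʔ/ (no codas are permitted; onsets are limited to one consonant).
Inserting the epenthetic vowel yields /h/ → /ho/, /p/ → /po/, /ʔ/ → /ʔo/.

hopoʒəʔoselɪ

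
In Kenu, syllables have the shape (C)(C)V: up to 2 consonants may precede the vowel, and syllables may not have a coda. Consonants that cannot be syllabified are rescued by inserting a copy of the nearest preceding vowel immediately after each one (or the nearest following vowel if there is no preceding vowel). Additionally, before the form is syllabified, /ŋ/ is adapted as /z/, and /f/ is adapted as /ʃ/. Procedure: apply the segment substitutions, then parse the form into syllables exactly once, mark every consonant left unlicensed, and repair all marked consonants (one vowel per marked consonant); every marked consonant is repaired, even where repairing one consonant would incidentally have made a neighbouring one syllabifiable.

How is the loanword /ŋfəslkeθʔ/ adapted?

zʃəsəlkeθeʔe

Substitution: /ŋ/ → /z/, /f/ → /ʃ/, giving /zʃəslkeθʔ/.
Under (C)(C)V, the unsyllabifiable consonants are /s/, /θ/, /ʔ/ (no codas are permitted; onsets may contain at most 2 consonants).
Each unlicensed consonant becomes the onset of a new syllable: /s/ → /sə/, /θ/ → /θe/, /ʔ/ → /ʔe/.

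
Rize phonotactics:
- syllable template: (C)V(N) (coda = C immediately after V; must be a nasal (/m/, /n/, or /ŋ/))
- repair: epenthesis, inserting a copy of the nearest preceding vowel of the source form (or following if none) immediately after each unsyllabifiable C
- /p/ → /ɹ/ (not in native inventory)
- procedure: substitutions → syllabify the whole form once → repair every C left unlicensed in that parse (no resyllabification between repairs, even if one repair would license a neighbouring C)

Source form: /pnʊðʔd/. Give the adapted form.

Substitution: /p/ → /ɹ/, giving /ɹnʊðʔd/.
Syllabifying with onset maximization leaves /ɹ/, /ð/, /ʔ/, /d/ stranded (only a nasal (/m/, /n/, or /ŋ/) is licensed in coda position; onsets are limited to one consonant).
Epenthesis after each stranded consonant: /ɹ/ → /ɹʊ/, /ð/ → /ðʊ/, /ʔ/ → /ʔʊ/, /d/ → /dʊ/.

ɹʊnʊðʊʔʊdʊ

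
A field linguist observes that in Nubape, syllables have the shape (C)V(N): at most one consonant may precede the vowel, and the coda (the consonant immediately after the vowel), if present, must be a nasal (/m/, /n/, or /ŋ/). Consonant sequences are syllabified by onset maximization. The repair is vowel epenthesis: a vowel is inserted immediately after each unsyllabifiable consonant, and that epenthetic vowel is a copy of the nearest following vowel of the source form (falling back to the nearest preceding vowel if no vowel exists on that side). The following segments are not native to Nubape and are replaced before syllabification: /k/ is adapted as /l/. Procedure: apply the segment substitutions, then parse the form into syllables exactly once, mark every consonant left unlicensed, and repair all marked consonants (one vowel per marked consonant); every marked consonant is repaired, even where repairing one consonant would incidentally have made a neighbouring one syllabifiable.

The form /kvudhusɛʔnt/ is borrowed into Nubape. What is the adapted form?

luvuduhusɛʔɛnɛtɛ

Substitution: /k/ → /l/, giving /lvudhusɛʔnt/.
Syllabifying with onset maximization leaves /l/, /d/, /ʔ/, /n/, /t/ stranded (only a nasal (/m/, /n/, or /ŋ/) is licensed in coda position; onsets are limited to one consonant).
Epenthesis after each stranded consonant: /l/ → /lu/, /d/ → /du/, /ʔ/ → /ʔɛ/, /n/ → /nɛ/, /t/ → /tɛ/.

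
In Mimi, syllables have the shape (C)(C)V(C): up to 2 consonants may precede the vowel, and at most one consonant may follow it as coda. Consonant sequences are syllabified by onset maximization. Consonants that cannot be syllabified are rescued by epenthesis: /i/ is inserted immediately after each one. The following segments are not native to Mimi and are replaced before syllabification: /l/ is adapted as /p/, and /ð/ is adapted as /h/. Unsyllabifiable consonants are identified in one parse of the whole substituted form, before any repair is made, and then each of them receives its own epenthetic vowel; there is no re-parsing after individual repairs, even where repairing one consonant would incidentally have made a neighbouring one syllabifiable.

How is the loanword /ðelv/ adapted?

Substitution: /ð/ → /h/, /l/ → /p/, giving /hepv/.
Under (C)(C)V(C), the unsyllabifiable consonants are /v/ (at most one coda consonant is licensed; onsets may contain at most 2 consonants).
Each unlicensed consonant becomes the onset of a new syllable: /v/ → /vi/.

hepvi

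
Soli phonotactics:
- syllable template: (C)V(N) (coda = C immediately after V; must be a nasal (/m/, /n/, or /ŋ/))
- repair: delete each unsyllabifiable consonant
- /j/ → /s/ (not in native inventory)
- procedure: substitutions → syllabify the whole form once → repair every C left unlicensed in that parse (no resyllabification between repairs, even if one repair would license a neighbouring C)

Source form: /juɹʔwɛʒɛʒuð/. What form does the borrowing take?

suwɛʒɛʒu

Substitution: /j/ → /s/, giving /suɹʔwɛʒɛʒuð/.
The consonants /ɹ/, /ʔ/, /ð/ cannot be parsed into a legal (C)V(N) syllable (only a nasal (/m/, /n/, or /ŋ/) is licensed in coda position; onsets are limited to one consonant).
Each unlicensed consonant is deleted: /ɹ/, /ʔ/, /ð/.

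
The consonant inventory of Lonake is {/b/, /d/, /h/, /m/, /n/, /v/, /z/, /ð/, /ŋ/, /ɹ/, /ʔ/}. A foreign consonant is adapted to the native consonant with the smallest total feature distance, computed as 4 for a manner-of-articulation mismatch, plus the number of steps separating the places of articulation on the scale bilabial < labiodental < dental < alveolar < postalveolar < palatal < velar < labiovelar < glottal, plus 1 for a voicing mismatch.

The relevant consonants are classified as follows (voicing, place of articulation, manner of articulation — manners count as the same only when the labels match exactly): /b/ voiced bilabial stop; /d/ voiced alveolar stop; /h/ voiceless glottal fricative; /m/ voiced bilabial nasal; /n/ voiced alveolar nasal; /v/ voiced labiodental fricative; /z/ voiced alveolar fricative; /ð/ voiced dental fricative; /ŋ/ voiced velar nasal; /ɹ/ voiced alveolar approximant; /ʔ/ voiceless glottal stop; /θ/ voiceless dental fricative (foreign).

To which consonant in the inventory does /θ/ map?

ð

/ð/ is closest: same manner (fricative), place distance 0 (dental→dental), voicing differs (+1); total 1. Next closest is /v/ at distance 2.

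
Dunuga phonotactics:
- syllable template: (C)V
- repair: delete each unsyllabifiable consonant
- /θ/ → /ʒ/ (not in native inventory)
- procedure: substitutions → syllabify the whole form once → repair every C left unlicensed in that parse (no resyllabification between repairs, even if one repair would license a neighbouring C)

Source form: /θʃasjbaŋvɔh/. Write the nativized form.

ʃabavɔ

Substitution: /θ/ → /ʒ/, giving /ʒʃasjbaŋvɔh/.
Under (C)V, the unsyllabifiable consonants are /ʒ/, /s/, /j/, /ŋ/, /h/ (no codas are permitted; onsets are limited to one consonant).
Each unlicensed consonant is deleted: /ʒ/, /s/, /j/, /ŋ/, /h/.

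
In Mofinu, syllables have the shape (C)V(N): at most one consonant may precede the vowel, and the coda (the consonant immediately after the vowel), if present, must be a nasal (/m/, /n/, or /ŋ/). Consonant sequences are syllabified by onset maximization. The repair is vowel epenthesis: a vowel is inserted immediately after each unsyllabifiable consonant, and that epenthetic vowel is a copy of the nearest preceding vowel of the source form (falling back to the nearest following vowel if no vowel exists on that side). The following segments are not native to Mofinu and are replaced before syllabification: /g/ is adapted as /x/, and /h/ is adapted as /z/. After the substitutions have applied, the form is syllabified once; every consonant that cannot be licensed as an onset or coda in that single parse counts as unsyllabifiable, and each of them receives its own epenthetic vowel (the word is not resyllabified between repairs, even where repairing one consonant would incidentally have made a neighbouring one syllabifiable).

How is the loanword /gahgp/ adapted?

xazaxapa

Substitution: /g/ → /x/, /h/ → /z/, giving /xazxp/.
The consonants /z/, /x/, /p/ cannot be parsed into a legal (C)V(N) syllable (only a nasal (/m/, /n/, or /ŋ/) is licensed in coda position; onsets are limited to one consonant).
Each unlicensed consonant becomes the onset of a new syllable: /z/ → /za/, /x/ → /xa/, /p/ → /pa/.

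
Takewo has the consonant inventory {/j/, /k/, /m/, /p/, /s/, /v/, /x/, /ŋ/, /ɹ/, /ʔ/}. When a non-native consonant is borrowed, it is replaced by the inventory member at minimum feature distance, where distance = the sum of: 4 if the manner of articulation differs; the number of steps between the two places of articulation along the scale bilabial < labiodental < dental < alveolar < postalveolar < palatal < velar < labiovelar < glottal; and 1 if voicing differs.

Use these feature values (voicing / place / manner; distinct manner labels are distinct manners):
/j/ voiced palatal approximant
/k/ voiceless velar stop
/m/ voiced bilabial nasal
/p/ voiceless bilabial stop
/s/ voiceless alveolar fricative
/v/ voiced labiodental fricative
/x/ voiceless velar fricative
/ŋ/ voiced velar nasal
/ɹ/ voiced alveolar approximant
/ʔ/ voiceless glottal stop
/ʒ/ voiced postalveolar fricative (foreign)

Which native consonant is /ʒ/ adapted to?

s

/s/ is closest: same manner (fricative), place distance 1 (postalveolar→alveolar), voicing differs (+1); total 2. Next closest is /v/ at distance 3.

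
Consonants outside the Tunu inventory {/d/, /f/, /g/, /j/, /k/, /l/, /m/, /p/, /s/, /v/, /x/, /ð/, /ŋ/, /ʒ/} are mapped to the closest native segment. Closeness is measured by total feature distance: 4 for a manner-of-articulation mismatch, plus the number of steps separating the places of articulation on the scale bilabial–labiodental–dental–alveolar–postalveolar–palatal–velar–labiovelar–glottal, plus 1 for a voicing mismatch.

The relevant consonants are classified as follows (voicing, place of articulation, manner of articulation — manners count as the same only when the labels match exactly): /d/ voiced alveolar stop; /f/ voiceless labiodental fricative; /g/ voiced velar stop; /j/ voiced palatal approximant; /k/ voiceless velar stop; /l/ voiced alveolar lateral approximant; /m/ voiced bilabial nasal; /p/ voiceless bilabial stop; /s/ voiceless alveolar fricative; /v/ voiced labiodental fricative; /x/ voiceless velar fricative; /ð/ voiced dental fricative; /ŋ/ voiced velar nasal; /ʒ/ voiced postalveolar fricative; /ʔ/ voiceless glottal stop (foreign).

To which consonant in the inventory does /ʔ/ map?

k

/k/ is closest: same manner (stop), place distance 2 (glottal→velar), same voicing; total 2. Next closest is /g/ at distance 3.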